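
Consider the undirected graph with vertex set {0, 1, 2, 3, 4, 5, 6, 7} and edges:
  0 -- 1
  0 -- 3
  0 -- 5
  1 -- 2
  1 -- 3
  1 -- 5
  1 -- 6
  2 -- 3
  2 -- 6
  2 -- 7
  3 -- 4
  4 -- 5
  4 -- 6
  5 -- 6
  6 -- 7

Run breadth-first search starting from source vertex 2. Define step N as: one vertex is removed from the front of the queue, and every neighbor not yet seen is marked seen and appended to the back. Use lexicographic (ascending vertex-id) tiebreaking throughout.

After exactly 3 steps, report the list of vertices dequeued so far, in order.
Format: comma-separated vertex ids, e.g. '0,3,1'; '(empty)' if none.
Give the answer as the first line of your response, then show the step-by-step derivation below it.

2,1,3

step 1: dequeue 2; queue=[1,3,6,7]; order=2
step 2: dequeue 1; queue=[3,6,7,0,5]; order=2,1
step 3: dequeue 3; queue=[6,7,0,5,4]; order=2,1,3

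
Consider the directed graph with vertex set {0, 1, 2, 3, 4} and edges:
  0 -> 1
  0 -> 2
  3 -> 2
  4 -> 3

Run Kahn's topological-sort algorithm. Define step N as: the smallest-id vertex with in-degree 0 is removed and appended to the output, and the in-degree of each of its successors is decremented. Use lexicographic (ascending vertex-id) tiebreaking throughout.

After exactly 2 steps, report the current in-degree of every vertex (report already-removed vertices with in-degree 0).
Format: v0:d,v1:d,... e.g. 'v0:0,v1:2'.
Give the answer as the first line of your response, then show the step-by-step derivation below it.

v0:0,v1:0,v2:1,v3:1,v4:0

step 1: output 0; order=[0]; indeg=(0,0,1,1,0)
step 2: output 1; order=[0,1]; indeg=(0,0,1,1,0)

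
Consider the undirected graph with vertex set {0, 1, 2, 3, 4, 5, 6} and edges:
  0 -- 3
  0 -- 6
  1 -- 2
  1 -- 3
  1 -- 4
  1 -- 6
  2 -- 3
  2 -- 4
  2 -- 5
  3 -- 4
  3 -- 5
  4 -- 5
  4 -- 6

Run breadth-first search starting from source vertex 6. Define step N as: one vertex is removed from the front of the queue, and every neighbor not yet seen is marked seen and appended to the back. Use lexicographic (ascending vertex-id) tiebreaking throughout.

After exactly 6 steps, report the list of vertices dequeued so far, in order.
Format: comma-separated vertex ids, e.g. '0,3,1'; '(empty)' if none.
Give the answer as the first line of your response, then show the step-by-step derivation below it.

6,0,1,4,3,2

step 1: dequeue 6; queue=[0,1,4]; order=6
step 2: dequeue 0; queue=[1,4,3]; order=6,0
step 3: dequeue 1; queue=[4,3,2]; order=6,0,1
step 4: dequeue 4; queue=[3,2,5]; order=6,0,1,4
step 5: dequeue 3; queue=[2,5]; order=6,0,1,4,3
step 6: dequeue 2; queue=[5]; order=6,0,1,4,3,2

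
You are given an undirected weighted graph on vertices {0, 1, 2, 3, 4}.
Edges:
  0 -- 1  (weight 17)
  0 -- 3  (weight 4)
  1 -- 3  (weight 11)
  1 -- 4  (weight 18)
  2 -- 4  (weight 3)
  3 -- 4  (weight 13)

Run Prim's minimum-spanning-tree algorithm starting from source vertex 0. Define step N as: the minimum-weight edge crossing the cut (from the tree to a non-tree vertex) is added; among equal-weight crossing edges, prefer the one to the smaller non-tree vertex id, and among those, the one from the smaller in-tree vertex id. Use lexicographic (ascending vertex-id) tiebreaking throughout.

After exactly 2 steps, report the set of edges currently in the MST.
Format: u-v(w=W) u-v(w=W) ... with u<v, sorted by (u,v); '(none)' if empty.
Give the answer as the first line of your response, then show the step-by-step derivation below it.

0-3(w=4) 1-3(w=11)

step 1: add edge 0-3 (w=4); MST = {0-3(w=4)}
step 2: add edge 1-3 (w=11); MST = {0-3(w=4) 1-3(w=11)}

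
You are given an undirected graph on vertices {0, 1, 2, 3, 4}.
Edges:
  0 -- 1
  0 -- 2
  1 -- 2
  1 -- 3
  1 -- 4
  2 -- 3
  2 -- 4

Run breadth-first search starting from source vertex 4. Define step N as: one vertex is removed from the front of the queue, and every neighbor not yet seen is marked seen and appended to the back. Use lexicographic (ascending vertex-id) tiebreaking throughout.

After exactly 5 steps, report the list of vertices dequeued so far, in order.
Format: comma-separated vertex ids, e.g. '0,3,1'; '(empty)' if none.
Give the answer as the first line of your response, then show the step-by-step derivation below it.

4,1,2,0,3

step 1: dequeue 4; queue=[1,2]; order=4
step 2: dequeue 1; queue=[2,0,3]; order=4,1
step 3: dequeue 2; queue=[0,3]; order=4,1,2
step 4: dequeue 0; queue=[3]; order=4,1,2,0
step 5: dequeue 3; queue=[(empty)]; order=4,1,2,0,3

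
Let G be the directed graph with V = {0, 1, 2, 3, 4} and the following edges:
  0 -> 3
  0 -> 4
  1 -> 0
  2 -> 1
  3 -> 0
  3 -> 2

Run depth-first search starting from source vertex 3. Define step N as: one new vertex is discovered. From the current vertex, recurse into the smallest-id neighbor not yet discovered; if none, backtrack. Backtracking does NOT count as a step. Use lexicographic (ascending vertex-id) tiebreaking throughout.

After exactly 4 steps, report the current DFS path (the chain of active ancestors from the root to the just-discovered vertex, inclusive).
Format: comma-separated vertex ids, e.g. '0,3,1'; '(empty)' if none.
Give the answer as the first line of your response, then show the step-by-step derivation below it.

3,2

step 1: discover 3; path=3; order=3
step 2: discover 0; path=3>0; order=3,0
step 3: discover 4; path=3>0>4; order=3,0,4
step 4: discover 2; path=3>2; order=3,0,4,2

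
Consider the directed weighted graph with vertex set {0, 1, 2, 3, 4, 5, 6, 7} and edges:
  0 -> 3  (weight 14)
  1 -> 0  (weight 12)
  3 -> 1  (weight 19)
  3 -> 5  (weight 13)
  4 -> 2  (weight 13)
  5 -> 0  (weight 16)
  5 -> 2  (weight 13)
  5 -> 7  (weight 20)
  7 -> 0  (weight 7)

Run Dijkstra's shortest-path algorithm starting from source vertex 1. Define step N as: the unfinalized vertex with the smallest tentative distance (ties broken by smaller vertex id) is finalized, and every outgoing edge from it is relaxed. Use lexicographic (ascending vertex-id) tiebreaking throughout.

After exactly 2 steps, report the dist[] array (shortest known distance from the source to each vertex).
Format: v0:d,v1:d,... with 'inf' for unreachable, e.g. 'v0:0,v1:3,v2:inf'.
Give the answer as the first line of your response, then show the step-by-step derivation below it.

v0:12,v1:0,v2:inf,v3:26,v4:inf,v5:inf,v6:inf,v7:inf

step 1: dist = v0:12,v1:0,v2:inf,v3:inf,v4:inf,v5:inf,v6:inf,v7:inf
step 2: dist = v0:12,v1:0,v2:inf,v3:26,v4:inf,v5:inf,v6:inf,v7:inf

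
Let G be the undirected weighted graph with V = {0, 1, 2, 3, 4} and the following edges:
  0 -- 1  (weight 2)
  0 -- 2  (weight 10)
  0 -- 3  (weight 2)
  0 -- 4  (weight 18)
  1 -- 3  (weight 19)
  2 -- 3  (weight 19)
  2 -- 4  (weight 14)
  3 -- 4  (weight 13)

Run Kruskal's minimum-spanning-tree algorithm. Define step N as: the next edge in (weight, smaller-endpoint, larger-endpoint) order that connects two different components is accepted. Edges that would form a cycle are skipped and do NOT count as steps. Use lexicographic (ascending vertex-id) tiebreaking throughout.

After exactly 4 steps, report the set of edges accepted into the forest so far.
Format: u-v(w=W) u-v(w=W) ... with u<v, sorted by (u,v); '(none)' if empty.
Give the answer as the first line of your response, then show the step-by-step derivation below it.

0-1(w=2) 0-2(w=10) 0-3(w=2) 3-4(w=13)

step 1: add edge 0-1 (w=2); MST = {0-1(w=2)}
step 2: add edge 0-3 (w=2); MST = {0-1(w=2) 0-3(w=2)}
step 3: add edge 0-2 (w=10); MST = {0-1(w=2) 0-2(w=10) 0-3(w=2)}
step 4: add edge 3-4 (w=13); MST = {0-1(w=2) 0-2(w=10) 0-3(w=2) 3-4(w=13)}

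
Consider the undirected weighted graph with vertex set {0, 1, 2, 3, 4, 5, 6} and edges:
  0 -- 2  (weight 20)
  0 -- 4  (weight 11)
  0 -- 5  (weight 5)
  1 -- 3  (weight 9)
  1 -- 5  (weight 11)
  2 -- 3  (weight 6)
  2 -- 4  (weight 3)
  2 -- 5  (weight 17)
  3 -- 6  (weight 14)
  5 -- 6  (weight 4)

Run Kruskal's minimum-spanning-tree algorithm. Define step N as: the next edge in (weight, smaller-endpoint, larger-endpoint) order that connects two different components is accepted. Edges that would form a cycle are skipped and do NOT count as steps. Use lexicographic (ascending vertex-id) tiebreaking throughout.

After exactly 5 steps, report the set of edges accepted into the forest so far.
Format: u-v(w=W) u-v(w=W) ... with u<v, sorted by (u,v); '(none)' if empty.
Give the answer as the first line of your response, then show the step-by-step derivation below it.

0-5(w=5) 1-3(w=9) 2-3(w=6) 2-4(w=3) 5-6(w=4)

step 1: add edge 2-4 (w=3); MST = {2-4(w=3)}
step 2: add edge 5-6 (w=4); MST = {2-4(w=3) 5-6(w=4)}
step 3: add edge 0-5 (w=5); MST = {0-5(w=5) 2-4(w=3) 5-6(w=4)}
step 4: add edge 2-3 (w=6); MST = {0-5(w=5) 2-3(w=6) 2-4(w=3) 5-6(w=4)}
step 5: add edge 1-3 (w=9); MST = {0-5(w=5) 1-3(w=9) 2-3(w=6) 2-4(w=3) 5-6(w=4)}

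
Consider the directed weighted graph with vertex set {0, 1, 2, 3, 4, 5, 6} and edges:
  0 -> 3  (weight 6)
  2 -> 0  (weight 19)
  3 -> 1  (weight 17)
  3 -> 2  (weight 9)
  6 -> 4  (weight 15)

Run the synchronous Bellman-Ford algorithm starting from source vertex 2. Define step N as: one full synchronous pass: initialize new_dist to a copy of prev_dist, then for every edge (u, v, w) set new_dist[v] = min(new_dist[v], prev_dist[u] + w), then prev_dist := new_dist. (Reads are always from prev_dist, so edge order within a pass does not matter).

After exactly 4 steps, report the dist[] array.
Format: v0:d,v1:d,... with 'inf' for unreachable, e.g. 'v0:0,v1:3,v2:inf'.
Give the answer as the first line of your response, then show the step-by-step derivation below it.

v0:19,v1:42,v2:0,v3:25,v4:inf,v5:inf,v6:inf

step 1: dist = v0:19,v1:inf,v2:0,v3:inf,v4:inf,v5:inf,v6:inf
step 2: dist = v0:19,v1:inf,v2:0,v3:25,v4:inf,v5:inf,v6:inf
step 3: dist = v0:19,v1:42,v2:0,v3:25,v4:inf,v5:inf,v6:inf
step 4: dist = v0:19,v1:42,v2:0,v3:25,v4:inf,v5:inf,v6:inf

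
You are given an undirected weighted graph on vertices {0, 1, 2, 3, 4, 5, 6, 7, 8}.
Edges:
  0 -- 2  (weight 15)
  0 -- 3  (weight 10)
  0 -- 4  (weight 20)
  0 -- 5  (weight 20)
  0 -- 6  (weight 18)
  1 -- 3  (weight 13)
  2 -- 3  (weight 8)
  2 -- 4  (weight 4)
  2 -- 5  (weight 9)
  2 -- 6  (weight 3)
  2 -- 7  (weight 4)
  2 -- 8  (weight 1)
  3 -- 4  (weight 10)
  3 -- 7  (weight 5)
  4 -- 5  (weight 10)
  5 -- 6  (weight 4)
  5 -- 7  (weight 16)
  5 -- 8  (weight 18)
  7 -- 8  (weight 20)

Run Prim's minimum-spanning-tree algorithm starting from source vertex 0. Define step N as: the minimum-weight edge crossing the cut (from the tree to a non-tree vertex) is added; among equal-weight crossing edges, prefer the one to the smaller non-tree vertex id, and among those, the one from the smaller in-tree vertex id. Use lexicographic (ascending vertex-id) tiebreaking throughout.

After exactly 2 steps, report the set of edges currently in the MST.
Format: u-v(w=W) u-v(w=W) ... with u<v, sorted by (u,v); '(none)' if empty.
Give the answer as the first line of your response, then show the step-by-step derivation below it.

0-3(w=10) 3-7(w=5)

step 1: add edge 0-3 (w=10); MST = {0-3(w=10)}
step 2: add edge 3-7 (w=5); MST = {0-3(w=10) 3-7(w=5)}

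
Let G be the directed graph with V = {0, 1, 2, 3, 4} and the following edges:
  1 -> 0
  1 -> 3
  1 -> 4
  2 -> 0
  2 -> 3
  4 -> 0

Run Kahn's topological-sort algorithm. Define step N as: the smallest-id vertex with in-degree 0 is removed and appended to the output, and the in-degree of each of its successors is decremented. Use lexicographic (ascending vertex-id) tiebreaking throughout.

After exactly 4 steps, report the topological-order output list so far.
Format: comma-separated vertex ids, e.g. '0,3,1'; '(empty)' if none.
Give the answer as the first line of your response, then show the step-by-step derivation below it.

1,2,3,4

step 1: output 1; order=[1]; indeg=(2,0,0,1,0)
step 2: output 2; order=[1,2]; indeg=(1,0,0,0,0)
step 3: output 3; order=[1,2,3]; indeg=(1,0,0,0,0)
step 4: output 4; order=[1,2,3,4]; indeg=(0,0,0,0,0)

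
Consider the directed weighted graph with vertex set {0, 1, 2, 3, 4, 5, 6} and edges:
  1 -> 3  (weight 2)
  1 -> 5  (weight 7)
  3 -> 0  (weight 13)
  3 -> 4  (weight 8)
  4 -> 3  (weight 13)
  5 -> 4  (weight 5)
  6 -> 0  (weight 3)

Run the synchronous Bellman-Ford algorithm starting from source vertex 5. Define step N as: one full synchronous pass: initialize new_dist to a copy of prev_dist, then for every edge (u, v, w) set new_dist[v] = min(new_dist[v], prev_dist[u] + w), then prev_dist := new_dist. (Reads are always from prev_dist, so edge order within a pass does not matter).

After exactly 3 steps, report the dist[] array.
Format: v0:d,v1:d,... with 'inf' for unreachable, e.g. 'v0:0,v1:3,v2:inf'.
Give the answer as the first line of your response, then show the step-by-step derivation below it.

v0:31,v1:inf,v2:inf,v3:18,v4:5,v5:0,v6:inf

step 1: dist = v0:inf,v1:inf,v2:inf,v3:inf,v4:5,v5:0,v6:inf
step 2: dist = v0:inf,v1:inf,v2:inf,v3:18,v4:5,v5:0,v6:inf
step 3: dist = v0:31,v1:inf,v2:inf,v3:18,v4:5,v5:0,v6:inf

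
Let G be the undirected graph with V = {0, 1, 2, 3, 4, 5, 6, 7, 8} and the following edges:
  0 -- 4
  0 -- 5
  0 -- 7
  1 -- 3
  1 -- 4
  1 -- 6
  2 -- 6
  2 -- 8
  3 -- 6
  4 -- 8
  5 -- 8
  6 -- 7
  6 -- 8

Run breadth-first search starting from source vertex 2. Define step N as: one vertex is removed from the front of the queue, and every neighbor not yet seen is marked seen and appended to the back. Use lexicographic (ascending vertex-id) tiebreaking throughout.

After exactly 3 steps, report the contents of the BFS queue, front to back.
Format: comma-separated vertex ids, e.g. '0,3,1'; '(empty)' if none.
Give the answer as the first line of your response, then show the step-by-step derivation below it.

1,3,7,4,5

step 1: dequeue 2; queue=[6,8]; order=2
step 2: dequeue 6; queue=[8,1,3,7]; order=2,6
step 3: dequeue 8; queue=[1,3,7,4,5]; order=2,6,8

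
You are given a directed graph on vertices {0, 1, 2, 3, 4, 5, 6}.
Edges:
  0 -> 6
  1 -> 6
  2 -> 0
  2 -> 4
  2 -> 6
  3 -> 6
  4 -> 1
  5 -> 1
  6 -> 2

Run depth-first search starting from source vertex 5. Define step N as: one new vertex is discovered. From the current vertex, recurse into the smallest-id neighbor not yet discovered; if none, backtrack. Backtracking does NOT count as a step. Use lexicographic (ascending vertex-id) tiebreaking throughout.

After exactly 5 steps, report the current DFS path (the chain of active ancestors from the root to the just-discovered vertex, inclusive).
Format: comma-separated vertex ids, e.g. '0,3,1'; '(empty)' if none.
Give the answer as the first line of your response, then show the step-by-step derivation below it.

5,1,6,2,0

step 1: discover 5; path=5; order=5
step 2: discover 1; path=5>1; order=5,1
step 3: discover 6; path=5>1>6; order=5,1,6
step 4: discover 2; path=5>1>6>2; order=5,1,6,2
step 5: discover 0; path=5>1>6>2>0; order=5,1,6,2,0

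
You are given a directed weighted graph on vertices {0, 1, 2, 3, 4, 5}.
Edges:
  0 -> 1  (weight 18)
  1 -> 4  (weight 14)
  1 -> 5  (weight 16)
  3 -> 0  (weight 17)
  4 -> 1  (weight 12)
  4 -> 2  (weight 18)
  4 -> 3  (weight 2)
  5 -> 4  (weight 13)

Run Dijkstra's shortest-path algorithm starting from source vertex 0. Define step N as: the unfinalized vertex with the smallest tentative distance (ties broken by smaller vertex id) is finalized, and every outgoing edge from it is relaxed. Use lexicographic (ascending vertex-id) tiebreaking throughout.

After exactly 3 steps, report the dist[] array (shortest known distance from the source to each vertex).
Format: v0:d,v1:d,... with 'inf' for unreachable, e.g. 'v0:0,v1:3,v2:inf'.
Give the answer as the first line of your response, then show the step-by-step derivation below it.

v0:0,v1:18,v2:50,v3:34,v4:32,v5:34

step 1: dist = v0:0,v1:18,v2:inf,v3:inf,v4:inf,v5:inf
step 2: dist = v0:0,v1:18,v2:inf,v3:inf,v4:32,v5:34
step 3: dist = v0:0,v1:18,v2:50,v3:34,v4:32,v5:34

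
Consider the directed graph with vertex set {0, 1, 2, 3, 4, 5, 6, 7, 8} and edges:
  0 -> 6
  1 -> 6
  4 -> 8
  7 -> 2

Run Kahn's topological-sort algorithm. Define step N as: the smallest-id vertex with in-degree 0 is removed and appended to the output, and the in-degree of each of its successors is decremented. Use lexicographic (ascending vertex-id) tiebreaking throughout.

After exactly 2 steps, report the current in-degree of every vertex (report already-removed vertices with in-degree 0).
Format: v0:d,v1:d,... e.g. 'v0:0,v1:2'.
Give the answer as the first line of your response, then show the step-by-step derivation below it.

v0:0,v1:0,v2:1,v3:0,v4:0,v5:0,v6:0,v7:0,v8:1

step 1: output 0; order=[0]; indeg=(0,0,1,0,0,0,1,0,1)
step 2: output 1; order=[0,1]; indeg=(0,0,1,0,0,0,0,0,1)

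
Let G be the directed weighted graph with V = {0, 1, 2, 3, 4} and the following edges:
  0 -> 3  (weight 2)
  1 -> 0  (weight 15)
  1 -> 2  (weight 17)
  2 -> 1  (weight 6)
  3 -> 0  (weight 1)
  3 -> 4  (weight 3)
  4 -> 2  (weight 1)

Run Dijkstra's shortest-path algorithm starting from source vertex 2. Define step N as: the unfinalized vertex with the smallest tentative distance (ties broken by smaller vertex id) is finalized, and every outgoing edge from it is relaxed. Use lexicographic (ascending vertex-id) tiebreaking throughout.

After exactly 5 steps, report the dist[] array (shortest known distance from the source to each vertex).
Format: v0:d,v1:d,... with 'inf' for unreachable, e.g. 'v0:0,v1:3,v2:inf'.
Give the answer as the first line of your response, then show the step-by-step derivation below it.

v0:21,v1:6,v2:0,v3:23,v4:26

step 1: dist = v0:inf,v1:6,v2:0,v3:inf,v4:inf
step 2: dist = v0:21,v1:6,v2:0,v3:inf,v4:inf
step 3: dist = v0:21,v1:6,v2:0,v3:23,v4:inf
step 4: dist = v0:21,v1:6,v2:0,v3:23,v4:26
step 5: dist = v0:21,v1:6,v2:0,v3:23,v4:26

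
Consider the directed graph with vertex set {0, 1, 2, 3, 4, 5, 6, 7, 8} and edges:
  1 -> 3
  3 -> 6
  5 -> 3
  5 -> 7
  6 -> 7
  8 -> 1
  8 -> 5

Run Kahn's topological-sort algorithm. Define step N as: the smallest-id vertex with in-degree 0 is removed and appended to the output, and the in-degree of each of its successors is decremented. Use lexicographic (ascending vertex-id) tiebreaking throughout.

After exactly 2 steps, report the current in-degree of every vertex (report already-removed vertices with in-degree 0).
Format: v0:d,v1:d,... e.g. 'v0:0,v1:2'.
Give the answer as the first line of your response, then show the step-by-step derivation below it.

v0:0,v1:1,v2:0,v3:2,v4:0,v5:1,v6:1,v7:2,v8:0

step 1: output 0; order=[0]; indeg=(0,1,0,2,0,1,1,2,0)
step 2: output 2; order=[0,2]; indeg=(0,1,0,2,0,1,1,2,0)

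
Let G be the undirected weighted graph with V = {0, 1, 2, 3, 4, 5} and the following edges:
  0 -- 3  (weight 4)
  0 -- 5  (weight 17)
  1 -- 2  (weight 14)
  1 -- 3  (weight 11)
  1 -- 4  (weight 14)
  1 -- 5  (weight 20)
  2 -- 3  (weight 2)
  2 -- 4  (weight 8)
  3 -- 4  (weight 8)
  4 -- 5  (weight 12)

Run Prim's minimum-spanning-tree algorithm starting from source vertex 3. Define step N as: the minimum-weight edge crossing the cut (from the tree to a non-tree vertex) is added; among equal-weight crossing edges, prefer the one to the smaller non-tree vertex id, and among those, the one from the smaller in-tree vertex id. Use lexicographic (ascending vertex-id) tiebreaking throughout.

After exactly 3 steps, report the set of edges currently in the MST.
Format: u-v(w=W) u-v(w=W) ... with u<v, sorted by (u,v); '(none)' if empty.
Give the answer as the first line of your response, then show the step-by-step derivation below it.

0-3(w=4) 2-3(w=2) 2-4(w=8)

step 1: add edge 2-3 (w=2); MST = {2-3(w=2)}
step 2: add edge 0-3 (w=4); MST = {0-3(w=4) 2-3(w=2)}
step 3: add edge 2-4 (w=8); MST = {0-3(w=4) 2-3(w=2) 2-4(w=8)}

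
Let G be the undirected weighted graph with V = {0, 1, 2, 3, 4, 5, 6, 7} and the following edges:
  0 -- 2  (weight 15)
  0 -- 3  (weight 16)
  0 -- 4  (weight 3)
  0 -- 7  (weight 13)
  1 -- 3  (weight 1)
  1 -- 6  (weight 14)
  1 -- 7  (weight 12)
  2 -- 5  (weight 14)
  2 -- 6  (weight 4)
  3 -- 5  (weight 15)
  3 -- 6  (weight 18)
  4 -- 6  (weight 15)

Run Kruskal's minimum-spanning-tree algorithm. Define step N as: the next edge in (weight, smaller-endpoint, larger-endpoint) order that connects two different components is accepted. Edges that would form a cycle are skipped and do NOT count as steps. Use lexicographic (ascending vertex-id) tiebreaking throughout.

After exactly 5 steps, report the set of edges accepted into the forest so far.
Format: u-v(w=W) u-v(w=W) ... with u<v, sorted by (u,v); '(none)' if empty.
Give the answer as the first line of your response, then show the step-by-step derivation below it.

0-4(w=3) 0-7(w=13) 1-3(w=1) 1-7(w=12) 2-6(w=4)

step 1: add edge 1-3 (w=1); MST = {1-3(w=1)}
step 2: add edge 0-4 (w=3); MST = {0-4(w=3) 1-3(w=1)}
step 3: add edge 2-6 (w=4); MST = {0-4(w=3) 1-3(w=1) 2-6(w=4)}
step 4: add edge 1-7 (w=12); MST = {0-4(w=3) 1-3(w=1) 1-7(w=12) 2-6(w=4)}
step 5: add edge 0-7 (w=13); MST = {0-4(w=3) 0-7(w=13) 1-3(w=1) 1-7(w=12) 2-6(w=4)}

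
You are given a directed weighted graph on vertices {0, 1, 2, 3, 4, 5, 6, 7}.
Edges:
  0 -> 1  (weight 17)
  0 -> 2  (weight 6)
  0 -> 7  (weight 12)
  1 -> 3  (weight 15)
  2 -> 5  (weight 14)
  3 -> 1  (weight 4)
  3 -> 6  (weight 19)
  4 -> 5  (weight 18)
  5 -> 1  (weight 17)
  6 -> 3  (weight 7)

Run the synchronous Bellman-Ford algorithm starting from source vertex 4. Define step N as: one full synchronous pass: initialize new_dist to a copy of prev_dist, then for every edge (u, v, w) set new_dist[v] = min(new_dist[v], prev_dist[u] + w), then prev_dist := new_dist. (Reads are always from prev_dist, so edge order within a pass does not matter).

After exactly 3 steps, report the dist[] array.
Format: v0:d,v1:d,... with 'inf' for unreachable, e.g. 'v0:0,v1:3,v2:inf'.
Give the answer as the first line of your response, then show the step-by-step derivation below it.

v0:inf,v1:35,v2:inf,v3:50,v4:0,v5:18,v6:inf,v7:inf

step 1: dist = v0:inf,v1:inf,v2:inf,v3:inf,v4:0,v5:18,v6:inf,v7:inf
step 2: dist = v0:inf,v1:35,v2:inf,v3:inf,v4:0,v5:18,v6:inf,v7:inf
step 3: dist = v0:inf,v1:35,v2:inf,v3:50,v4:0,v5:18,v6:inf,v7:inf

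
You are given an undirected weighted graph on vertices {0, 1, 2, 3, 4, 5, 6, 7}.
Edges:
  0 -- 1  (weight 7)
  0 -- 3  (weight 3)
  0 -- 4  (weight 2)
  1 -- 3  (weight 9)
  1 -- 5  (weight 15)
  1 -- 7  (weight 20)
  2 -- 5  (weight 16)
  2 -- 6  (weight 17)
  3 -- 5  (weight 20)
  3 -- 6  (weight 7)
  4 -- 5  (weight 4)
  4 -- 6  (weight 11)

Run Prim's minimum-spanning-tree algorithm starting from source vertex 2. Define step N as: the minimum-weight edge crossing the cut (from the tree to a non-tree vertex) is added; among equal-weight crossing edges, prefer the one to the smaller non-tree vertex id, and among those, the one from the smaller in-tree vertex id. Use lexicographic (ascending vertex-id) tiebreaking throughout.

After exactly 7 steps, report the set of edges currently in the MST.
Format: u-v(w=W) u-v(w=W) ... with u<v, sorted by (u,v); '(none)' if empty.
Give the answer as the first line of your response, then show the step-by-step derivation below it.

0-1(w=7) 0-3(w=3) 0-4(w=2) 1-7(w=20) 2-5(w=16) 3-6(w=7) 4-5(w=4)

step 1: add edge 2-5 (w=16); MST = {2-5(w=16)}
step 2: add edge 4-5 (w=4); MST = {2-5(w=16) 4-5(w=4)}
step 3: add edge 0-4 (w=2); MST = {0-4(w=2) 2-5(w=16) 4-5(w=4)}
step 4: add edge 0-3 (w=3); MST = {0-3(w=3) 0-4(w=2) 2-5(w=16) 4-5(w=4)}
step 5: add edge 0-1 (w=7); MST = {0-1(w=7) 0-3(w=3) 0-4(w=2) 2-5(w=16) 4-5(w=4)}
step 6: add edge 3-6 (w=7); MST = {0-1(w=7) 0-3(w=3) 0-4(w=2) 2-5(w=16) 3-6(w=7) 4-5(w=4)}
step 7: add edge 1-7 (w=20); MST = {0-1(w=7) 0-3(w=3) 0-4(w=2) 1-7(w=20) 2-5(w=16) 3-6(w=7) 4-5(w=4)}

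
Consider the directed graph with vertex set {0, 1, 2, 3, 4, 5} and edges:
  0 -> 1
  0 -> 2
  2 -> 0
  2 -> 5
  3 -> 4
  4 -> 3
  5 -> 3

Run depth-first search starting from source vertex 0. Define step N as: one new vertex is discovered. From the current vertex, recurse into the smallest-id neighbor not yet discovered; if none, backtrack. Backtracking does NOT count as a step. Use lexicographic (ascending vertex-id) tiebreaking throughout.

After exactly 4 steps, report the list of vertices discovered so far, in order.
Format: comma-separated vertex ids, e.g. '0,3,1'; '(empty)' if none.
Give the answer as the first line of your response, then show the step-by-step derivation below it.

0,1,2,5

step 1: discover 0; path=0; order=0
step 2: discover 1; path=0>1; order=0,1
step 3: discover 2; path=0>2; order=0,1,2
step 4: discover 5; path=0>2>5; order=0,1,2,5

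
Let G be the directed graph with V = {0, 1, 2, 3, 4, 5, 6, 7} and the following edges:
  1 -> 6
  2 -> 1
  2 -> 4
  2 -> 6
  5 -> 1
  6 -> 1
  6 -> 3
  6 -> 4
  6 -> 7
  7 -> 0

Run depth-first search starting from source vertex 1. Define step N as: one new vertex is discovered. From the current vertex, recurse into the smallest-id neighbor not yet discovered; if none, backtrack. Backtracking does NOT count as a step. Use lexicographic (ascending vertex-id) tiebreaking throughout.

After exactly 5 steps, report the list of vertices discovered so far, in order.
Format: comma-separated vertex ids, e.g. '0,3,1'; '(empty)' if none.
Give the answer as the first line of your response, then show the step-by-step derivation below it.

1,6,3,4,7

step 1: discover 1; path=1; order=1
step 2: discover 6; path=1>6; order=1,6
step 3: discover 3; path=1>6>3; order=1,6,3
step 4: discover 4; path=1>6>4; order=1,6,3,4
step 5: discover 7; path=1>6>7; order=1,6,3,4,7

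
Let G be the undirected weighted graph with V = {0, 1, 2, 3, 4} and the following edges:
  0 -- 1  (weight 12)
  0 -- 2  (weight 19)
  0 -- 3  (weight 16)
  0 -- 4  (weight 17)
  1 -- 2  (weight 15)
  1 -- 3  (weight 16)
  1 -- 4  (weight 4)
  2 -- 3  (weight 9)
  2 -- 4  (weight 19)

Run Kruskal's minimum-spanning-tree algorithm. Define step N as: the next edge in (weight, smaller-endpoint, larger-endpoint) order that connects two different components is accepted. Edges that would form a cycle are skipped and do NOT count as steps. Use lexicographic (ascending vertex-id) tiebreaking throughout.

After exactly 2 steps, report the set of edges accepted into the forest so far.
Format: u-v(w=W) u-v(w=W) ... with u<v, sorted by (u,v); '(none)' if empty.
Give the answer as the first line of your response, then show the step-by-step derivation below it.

1-4(w=4) 2-3(w=9)

step 1: add edge 1-4 (w=4); MST = {1-4(w=4)}
step 2: add edge 2-3 (w=9); MST = {1-4(w=4) 2-3(w=9)}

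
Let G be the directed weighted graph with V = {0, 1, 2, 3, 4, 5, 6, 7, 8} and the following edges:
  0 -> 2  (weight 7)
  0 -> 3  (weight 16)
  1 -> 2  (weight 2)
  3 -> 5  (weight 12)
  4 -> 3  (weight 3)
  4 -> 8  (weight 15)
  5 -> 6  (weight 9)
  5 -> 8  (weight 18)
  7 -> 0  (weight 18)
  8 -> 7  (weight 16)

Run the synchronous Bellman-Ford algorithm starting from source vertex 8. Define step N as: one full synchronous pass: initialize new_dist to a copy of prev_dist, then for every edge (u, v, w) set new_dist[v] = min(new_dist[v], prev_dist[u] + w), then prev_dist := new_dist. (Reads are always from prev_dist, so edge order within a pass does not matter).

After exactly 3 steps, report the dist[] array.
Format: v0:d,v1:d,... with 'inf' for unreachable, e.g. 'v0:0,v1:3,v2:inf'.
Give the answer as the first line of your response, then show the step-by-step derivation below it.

v0:34,v1:inf,v2:41,v3:50,v4:inf,v5:inf,v6:inf,v7:16,v8:0

step 1: dist = v0:inf,v1:inf,v2:inf,v3:inf,v4:inf,v5:inf,v6:inf,v7:16,v8:0
step 2: dist = v0:34,v1:inf,v2:inf,v3:inf,v4:inf,v5:inf,v6:inf,v7:16,v8:0
step 3: dist = v0:34,v1:inf,v2:41,v3:50,v4:inf,v5:inf,v6:inf,v7:16,v8:0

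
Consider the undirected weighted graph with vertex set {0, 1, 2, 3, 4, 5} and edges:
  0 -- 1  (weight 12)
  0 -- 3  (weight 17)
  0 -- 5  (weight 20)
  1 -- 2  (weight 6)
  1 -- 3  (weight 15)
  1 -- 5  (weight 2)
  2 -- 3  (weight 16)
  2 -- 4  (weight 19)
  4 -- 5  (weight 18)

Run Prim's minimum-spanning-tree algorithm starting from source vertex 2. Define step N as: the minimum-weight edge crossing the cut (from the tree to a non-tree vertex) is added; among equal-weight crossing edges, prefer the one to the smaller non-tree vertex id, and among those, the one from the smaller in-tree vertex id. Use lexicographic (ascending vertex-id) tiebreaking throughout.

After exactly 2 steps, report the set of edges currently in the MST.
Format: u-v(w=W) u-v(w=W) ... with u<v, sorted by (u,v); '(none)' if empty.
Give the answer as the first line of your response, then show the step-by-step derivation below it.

1-2(w=6) 1-5(w=2)

step 1: add edge 1-2 (w=6); MST = {1-2(w=6)}
step 2: add edge 1-5 (w=2); MST = {1-2(w=6) 1-5(w=2)}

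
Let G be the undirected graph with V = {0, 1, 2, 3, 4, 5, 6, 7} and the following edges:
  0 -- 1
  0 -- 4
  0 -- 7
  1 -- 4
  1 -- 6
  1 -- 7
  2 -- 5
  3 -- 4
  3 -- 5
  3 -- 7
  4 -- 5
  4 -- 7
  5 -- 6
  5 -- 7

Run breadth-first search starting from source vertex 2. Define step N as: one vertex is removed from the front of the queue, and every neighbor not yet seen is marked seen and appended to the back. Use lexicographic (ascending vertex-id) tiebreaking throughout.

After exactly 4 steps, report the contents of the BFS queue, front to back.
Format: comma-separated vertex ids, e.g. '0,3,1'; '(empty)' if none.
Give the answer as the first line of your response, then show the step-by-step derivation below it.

6,7,0,1

step 1: dequeue 2; queue=[5]; order=2
step 2: dequeue 5; queue=[3,4,6,7]; order=2,5
step 3: dequeue 3; queue=[4,6,7]; order=2,5,3
step 4: dequeue 4; queue=[6,7,0,1]; order=2,5,3,4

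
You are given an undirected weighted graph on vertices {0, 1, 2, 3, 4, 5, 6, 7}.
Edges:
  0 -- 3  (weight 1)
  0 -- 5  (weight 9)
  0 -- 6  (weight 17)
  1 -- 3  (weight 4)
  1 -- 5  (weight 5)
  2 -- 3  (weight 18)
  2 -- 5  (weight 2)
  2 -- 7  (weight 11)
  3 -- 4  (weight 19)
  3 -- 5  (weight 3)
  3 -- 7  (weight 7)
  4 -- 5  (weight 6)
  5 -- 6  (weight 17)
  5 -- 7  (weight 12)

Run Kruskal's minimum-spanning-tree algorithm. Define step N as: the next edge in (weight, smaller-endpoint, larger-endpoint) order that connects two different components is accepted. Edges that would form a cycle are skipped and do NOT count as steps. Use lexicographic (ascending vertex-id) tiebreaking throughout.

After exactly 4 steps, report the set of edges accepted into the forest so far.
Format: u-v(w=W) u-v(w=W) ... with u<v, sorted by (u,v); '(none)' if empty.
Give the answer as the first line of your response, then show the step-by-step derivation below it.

0-3(w=1) 1-3(w=4) 2-5(w=2) 3-5(w=3)

step 1: add edge 0-3 (w=1); MST = {0-3(w=1)}
step 2: add edge 2-5 (w=2); MST = {0-3(w=1) 2-5(w=2)}
step 3: add edge 3-5 (w=3); MST = {0-3(w=1) 2-5(w=2) 3-5(w=3)}
step 4: add edge 1-3 (w=4); MST = {0-3(w=1) 1-3(w=4) 2-5(w=2) 3-5(w=3)}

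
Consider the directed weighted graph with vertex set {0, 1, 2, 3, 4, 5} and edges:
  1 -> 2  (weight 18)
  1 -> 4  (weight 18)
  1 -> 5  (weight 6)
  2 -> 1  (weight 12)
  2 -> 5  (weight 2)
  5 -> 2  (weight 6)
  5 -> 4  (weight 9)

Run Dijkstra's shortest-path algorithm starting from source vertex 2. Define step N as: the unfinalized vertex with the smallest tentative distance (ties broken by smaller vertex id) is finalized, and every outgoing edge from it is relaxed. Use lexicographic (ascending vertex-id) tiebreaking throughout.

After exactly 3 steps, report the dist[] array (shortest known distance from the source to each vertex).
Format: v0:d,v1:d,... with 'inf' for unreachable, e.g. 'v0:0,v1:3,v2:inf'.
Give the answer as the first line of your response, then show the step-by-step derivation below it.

v0:inf,v1:12,v2:0,v3:inf,v4:11,v5:2

step 1: dist = v0:inf,v1:12,v2:0,v3:inf,v4:inf,v5:2
step 2: dist = v0:inf,v1:12,v2:0,v3:inf,v4:11,v5:2
step 3: dist = v0:inf,v1:12,v2:0,v3:inf,v4:11,v5:2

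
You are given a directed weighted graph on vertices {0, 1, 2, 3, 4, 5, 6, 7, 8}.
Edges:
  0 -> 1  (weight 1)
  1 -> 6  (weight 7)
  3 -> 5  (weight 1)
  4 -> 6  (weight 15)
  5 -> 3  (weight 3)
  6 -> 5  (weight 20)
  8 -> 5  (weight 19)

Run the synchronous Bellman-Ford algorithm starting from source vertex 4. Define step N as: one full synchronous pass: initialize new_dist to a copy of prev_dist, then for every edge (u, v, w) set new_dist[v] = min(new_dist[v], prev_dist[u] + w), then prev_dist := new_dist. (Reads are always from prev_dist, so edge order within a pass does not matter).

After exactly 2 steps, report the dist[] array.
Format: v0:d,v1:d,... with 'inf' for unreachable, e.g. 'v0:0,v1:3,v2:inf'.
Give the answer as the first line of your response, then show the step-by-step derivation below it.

v0:inf,v1:inf,v2:inf,v3:inf,v4:0,v5:35,v6:15,v7:inf,v8:inf

step 1: dist = v0:inf,v1:inf,v2:inf,v3:inf,v4:0,v5:inf,v6:15,v7:inf,v8:inf
step 2: dist = v0:inf,v1:inf,v2:inf,v3:inf,v4:0,v5:35,v6:15,v7:inf,v8:inf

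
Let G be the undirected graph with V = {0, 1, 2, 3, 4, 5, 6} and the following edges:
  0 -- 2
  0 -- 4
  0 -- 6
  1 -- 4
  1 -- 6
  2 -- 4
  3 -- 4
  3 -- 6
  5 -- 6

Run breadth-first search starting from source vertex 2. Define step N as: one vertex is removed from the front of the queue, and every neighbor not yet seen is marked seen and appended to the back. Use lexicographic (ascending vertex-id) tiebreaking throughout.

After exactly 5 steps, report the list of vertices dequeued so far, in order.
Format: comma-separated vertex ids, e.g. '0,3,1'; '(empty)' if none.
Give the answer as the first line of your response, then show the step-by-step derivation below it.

2,0,4,6,1

step 1: dequeue 2; queue=[0,4]; order=2
step 2: dequeue 0; queue=[4,6]; order=2,0
step 3: dequeue 4; queue=[6,1,3]; order=2,0,4
step 4: dequeue 6; queue=[1,3,5]; order=2,0,4,6
step 5: dequeue 1; queue=[3,5]; order=2,0,4,6,1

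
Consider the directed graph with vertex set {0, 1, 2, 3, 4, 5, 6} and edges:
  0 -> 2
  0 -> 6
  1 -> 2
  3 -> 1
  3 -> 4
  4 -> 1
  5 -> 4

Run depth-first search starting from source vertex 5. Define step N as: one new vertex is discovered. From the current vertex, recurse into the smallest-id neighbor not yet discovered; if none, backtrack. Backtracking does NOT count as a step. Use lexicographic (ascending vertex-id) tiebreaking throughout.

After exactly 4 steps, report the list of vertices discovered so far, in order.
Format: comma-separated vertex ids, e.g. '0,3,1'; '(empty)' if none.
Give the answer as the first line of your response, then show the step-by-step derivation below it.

5,4,1,2

step 1: discover 5; path=5; order=5
step 2: discover 4; path=5>4; order=5,4
step 3: discover 1; path=5>4>1; order=5,4,1
step 4: discover 2; path=5>4>1>2; order=5,4,1,2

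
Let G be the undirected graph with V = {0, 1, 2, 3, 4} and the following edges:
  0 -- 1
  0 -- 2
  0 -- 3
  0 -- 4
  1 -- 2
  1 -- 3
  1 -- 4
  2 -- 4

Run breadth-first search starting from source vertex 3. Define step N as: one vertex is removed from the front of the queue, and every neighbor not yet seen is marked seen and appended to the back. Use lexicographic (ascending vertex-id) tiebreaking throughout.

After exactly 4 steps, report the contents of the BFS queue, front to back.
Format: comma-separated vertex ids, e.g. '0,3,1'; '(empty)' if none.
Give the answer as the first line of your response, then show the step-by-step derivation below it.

4

step 1: dequeue 3; queue=[0,1]; order=3
step 2: dequeue 0; queue=[1,2,4]; order=3,0
step 3: dequeue 1; queue=[2,4]; order=3,0,1
step 4: dequeue 2; queue=[4]; order=3,0,1,2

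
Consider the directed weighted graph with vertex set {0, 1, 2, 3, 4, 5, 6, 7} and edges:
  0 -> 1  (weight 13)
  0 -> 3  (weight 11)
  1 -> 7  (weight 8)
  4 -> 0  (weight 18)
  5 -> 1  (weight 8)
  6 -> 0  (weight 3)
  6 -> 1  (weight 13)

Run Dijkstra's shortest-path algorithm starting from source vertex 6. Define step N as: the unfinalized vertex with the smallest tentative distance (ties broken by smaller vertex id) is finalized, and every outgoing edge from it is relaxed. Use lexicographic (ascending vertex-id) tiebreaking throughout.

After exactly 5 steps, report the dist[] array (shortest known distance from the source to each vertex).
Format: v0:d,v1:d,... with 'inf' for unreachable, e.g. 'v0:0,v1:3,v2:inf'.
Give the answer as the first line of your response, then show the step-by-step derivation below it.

v0:3,v1:13,v2:inf,v3:14,v4:inf,v5:inf,v6:0,v7:21

step 1: dist = v0:3,v1:13,v2:inf,v3:inf,v4:inf,v5:inf,v6:0,v7:inf
step 2: dist = v0:3,v1:13,v2:inf,v3:14,v4:inf,v5:inf,v6:0,v7:inf
step 3: dist = v0:3,v1:13,v2:inf,v3:14,v4:inf,v5:inf,v6:0,v7:21
step 4: dist = v0:3,v1:13,v2:inf,v3:14,v4:inf,v5:inf,v6:0,v7:21
step 5: dist = v0:3,v1:13,v2:inf,v3:14,v4:inf,v5:inf,v6:0,v7:21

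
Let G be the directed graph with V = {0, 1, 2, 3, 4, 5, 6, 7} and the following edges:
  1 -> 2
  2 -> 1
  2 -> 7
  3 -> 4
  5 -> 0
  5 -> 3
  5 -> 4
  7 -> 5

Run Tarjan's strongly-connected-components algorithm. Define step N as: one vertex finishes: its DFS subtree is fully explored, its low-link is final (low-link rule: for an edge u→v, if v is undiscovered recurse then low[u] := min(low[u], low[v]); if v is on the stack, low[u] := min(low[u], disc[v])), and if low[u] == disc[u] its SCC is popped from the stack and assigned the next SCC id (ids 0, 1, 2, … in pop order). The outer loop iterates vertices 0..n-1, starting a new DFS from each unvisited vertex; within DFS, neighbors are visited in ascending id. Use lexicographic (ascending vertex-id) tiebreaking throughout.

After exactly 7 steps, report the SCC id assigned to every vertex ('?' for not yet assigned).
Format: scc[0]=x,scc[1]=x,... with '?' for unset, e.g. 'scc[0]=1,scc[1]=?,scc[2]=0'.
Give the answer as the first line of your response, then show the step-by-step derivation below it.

scc[0]=0,scc[1]=5,scc[2]=5,scc[3]=2,scc[4]=1,scc[5]=3,scc[6]=?,scc[7]=4

step 1: low=(low[0]=0,low[1]=?,low[2]=?,low[3]=?,low[4]=?,low[5]=?,low[6]=?,low[7]=?); scc=(scc[0]=0,scc[1]=?,scc[2]=?,scc[3]=?,scc[4]=?,scc[5]=?,scc[6]=?,scc[7]=?)
step 2: low=(low[0]=0,low[1]=1,low[2]=1,low[3]=5,low[4]=6,low[5]=4,low[6]=?,low[7]=3); scc=(scc[0]=0,scc[1]=?,scc[2]=?,scc[3]=?,scc[4]=1,scc[5]=?,scc[6]=?,scc[7]=?)
step 3: low=(low[0]=0,low[1]=1,low[2]=1,low[3]=5,low[4]=6,low[5]=4,low[6]=?,low[7]=3); scc=(scc[0]=0,scc[1]=?,scc[2]=?,scc[3]=2,scc[4]=1,scc[5]=?,scc[6]=?,scc[7]=?)
step 4: low=(low[0]=0,low[1]=1,low[2]=1,low[3]=5,low[4]=6,low[5]=4,low[6]=?,low[7]=3); scc=(scc[0]=0,scc[1]=?,scc[2]=?,scc[3]=2,scc[4]=1,scc[5]=3,scc[6]=?,scc[7]=?)
step 5: low=(low[0]=0,low[1]=1,low[2]=1,low[3]=5,low[4]=6,low[5]=4,low[6]=?,low[7]=3); scc=(scc[0]=0,scc[1]=?,scc[2]=?,scc[3]=2,scc[4]=1,scc[5]=3,scc[6]=?,scc[7]=4)
step 6: low=(low[0]=0,low[1]=1,low[2]=1,low[3]=5,low[4]=6,low[5]=4,low[6]=?,low[7]=3); scc=(scc[0]=0,scc[1]=?,scc[2]=?,scc[3]=2,scc[4]=1,scc[5]=3,scc[6]=?,scc[7]=4)
step 7: low=(low[0]=0,low[1]=1,low[2]=1,low[3]=5,low[4]=6,low[5]=4,low[6]=?,low[7]=3); scc=(scc[0]=0,scc[1]=5,scc[2]=5,scc[3]=2,scc[4]=1,scc[5]=3,scc[6]=?,scc[7]=4)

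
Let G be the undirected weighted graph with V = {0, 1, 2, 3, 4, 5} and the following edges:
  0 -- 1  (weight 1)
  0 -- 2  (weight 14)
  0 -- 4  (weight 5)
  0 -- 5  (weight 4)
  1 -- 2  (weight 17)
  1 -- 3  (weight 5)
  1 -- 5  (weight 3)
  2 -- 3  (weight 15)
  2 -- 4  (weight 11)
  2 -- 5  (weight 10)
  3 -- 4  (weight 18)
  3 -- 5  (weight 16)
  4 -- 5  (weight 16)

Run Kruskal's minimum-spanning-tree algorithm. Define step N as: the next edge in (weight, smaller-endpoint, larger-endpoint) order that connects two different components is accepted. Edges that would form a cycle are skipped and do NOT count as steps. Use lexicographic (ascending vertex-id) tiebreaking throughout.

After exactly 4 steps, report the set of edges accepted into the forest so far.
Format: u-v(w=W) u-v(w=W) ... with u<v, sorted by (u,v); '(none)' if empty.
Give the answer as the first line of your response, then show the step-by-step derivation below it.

0-1(w=1) 0-4(w=5) 1-3(w=5) 1-5(w=3)

step 1: add edge 0-1 (w=1); MST = {0-1(w=1)}
step 2: add edge 1-5 (w=3); MST = {0-1(w=1) 1-5(w=3)}
step 3: add edge 0-4 (w=5); MST = {0-1(w=1) 0-4(w=5) 1-5(w=3)}
step 4: add edge 1-3 (w=5); MST = {0-1(w=1) 0-4(w=5) 1-3(w=5) 1-5(w=3)}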